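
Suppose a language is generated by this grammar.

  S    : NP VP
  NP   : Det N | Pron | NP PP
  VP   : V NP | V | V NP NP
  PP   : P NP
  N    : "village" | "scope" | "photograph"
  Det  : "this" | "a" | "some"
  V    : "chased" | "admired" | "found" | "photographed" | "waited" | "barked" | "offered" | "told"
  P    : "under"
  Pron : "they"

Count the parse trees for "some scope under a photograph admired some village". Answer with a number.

1

[S [NP [NP [Det some] [N scope]] [PP [P under] [NP [Det a] [N photograph]]]] [VP [V admired] [NP [Det some] [N village]]]]
No rule offers an alternative attachment or grouping for any span, so this is the only derivation.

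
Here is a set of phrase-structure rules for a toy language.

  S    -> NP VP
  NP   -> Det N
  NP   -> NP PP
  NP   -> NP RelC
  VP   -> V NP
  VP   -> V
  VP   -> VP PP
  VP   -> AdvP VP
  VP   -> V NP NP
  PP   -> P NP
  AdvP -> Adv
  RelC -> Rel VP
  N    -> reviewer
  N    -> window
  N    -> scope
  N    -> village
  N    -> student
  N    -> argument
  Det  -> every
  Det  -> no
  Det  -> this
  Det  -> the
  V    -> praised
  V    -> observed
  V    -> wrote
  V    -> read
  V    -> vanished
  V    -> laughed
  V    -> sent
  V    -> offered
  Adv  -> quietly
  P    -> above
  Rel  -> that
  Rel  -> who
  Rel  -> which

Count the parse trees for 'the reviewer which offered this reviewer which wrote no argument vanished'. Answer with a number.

Two of the 3 distinct bracketings:
[S [NP [NP [Det the] [N reviewer]] [RelC [Rel which] [VP [V offered] [NP [NP [Det this] [N reviewer]] [RelC [Rel which] [VP [V wrote] [NP [Det no] [N argument]]]]]]]] [VP [V vanished]]]
[S [NP [NP [Det the] [N reviewer]] [RelC [Rel which] [VP [V offered] [NP [NP [Det this] [N reviewer]] [RelC [Rel which] [VP [V wrote]]]] [NP [Det no] [N argument]]]]] [VP [V vanished]]]
The difference turns on whether VP → V NP is used at the relevant span, versus an alternative expansion of VP.

3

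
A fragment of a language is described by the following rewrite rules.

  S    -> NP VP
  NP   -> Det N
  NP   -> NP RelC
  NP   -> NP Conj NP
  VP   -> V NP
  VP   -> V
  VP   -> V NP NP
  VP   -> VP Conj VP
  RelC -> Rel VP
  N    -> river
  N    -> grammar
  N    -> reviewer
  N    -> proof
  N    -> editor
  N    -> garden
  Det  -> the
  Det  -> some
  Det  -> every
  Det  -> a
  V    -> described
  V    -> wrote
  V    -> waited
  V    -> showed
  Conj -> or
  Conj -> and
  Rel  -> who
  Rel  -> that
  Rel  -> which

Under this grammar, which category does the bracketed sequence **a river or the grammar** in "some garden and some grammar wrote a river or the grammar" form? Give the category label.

[S [NP [NP [Det some] [N garden]] [Conj and] [NP [Det some] [N grammar]]] [VP [V wrote] [NP [NP [Det a] [N river]] [Conj or] [NP [Det the] [N grammar]]]]]
The span 'a river or the grammar' is the NP node built by NP → NP Conj NP.

NP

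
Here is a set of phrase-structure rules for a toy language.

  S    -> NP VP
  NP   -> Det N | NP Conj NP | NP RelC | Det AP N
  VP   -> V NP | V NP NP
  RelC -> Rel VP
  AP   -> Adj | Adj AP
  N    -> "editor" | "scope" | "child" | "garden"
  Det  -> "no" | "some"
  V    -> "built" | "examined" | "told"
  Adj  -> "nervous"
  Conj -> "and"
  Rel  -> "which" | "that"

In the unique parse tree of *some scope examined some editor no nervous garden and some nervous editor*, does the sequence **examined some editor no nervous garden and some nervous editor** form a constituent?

[S [NP [Det some] [N scope]] [VP [V examined] [NP [Det some] [N editor]] [NP [NP [Det no] [AP [Adj nervous]] [N garden]] [Conj and] [NP [Det some] [AP [Adj nervous]] [N editor]]]]]
The words 'examined some editor no nervous garden and some nervous editor' are exhaustively dominated by a single VP node (built by VP → V NP NP), so they form a constituent.

Yes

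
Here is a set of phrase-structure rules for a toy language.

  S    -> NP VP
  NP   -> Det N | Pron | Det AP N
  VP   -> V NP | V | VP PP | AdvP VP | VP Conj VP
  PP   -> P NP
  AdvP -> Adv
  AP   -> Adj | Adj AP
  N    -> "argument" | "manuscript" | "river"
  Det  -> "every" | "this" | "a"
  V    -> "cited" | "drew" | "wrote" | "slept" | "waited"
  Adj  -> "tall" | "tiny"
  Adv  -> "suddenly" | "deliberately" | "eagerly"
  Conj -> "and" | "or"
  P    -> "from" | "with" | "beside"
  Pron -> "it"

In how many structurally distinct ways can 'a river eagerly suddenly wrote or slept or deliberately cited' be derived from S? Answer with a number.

9

Two of the 9 distinct bracketings:
[S [NP [Det a] [N river]] [VP [AdvP [Adv eagerly]] [VP [AdvP [Adv suddenly]] [VP [VP [V wrote]] [Conj or] [VP [VP [V slept]] [Conj or] [VP [AdvP [Adv deliberately]] [VP [V cited]]]]]]]]
[S [NP [Det a] [N river]] [VP [AdvP [Adv eagerly]] [VP [AdvP [Adv suddenly]] [VP [VP [VP [V wrote]] [Conj or] [VP [V slept]]] [Conj or] [VP [AdvP [Adv deliberately]] [VP [V cited]]]]]]]
The trees differ in how a recursive rule is bracketed over the same span.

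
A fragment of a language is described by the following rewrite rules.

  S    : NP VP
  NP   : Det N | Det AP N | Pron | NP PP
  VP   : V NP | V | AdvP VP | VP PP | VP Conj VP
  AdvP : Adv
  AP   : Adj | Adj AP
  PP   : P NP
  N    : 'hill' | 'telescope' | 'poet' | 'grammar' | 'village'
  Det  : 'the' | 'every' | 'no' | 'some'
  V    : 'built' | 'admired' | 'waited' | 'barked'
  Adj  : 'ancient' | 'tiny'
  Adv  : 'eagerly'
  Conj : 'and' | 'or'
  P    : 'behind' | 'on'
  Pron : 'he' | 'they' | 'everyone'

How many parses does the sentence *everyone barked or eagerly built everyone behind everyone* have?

Two of the 4 distinct bracketings:
[S [NP [Pron everyone]] [VP [VP [VP [V barked]] [Conj or] [VP [AdvP [Adv eagerly]] [VP [V built] [NP [Pron everyone]]]]] [PP [P behind] [NP [Pron everyone]]]]]
[S [NP [Pron everyone]] [VP [VP [V barked]] [Conj or] [VP [AdvP [Adv eagerly]] [VP [V built] [NP [NP [Pron everyone]] [PP [P behind] [NP [Pron everyone]]]]]]]]
The difference turns on whether NP → NP PP is used at the relevant span, versus an alternative expansion of NP.

4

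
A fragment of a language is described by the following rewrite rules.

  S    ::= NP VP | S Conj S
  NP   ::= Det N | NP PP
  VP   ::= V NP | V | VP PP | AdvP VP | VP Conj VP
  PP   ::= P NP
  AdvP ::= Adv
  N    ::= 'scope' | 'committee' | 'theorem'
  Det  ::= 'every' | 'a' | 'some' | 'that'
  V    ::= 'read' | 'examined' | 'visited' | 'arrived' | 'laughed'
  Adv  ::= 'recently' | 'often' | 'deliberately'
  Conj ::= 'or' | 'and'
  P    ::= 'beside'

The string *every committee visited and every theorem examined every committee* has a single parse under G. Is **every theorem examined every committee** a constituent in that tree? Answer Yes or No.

[S [S [NP [Det every] [N committee]] [VP [V visited]]] [Conj and] [S [NP [Det every] [N theorem]] [VP [V examined] [NP [Det every] [N committee]]]]]
The words 'every theorem examined every committee' are exhaustively dominated by a single S node (built by S → NP VP), so they form a constituent.

Yes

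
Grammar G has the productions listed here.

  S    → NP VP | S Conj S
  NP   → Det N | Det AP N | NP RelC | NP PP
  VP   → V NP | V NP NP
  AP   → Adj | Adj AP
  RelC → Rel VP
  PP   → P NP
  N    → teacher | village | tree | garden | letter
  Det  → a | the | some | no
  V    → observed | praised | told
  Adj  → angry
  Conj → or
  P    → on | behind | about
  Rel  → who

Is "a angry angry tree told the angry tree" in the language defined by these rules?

S
  NP
    Det: a
    AP
      Adj: angry
      AP
        Adj: angry
    N: tree
  VP
    V: told
    NP
      Det: the
      AP
        Adj: angry
      N: tree
Each bracket corresponds to one application of a listed rule, so the string is derivable from S.

Grammatical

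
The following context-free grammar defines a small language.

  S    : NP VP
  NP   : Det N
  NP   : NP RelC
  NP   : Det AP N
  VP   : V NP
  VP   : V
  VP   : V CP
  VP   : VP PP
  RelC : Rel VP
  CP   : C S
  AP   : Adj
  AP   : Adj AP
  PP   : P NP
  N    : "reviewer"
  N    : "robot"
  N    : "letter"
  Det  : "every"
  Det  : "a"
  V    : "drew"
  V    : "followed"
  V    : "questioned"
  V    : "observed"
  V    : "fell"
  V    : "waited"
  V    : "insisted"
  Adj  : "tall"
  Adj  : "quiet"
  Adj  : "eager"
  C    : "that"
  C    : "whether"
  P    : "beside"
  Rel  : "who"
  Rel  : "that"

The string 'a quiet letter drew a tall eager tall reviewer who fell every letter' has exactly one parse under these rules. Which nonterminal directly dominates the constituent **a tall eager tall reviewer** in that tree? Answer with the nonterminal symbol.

S
  NP
    Det: a
    AP
      Adj: quiet
    N: letter
  VP
    V: drew
    NP
      NP
        Det: a
        AP
          Adj: tall
          AP
            Adj: eager
            AP
              Adj: tall
        N: reviewer
      RelC
        Rel: who
        VP
          V: fell
          NP
            Det: every
            N: letter
The span 'a tall eager tall reviewer' is the NP node built by NP → Det AP N.
Its mother is the NP built by NP → NP RelC.

NP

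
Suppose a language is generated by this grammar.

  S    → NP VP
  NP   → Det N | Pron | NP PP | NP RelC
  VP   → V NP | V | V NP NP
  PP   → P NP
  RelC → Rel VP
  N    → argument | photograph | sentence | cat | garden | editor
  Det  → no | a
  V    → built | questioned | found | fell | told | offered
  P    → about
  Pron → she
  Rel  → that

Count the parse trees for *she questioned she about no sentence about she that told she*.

Two of the 10 distinct bracketings:
[S [NP [Pron she]] [VP [V questioned] [NP [NP [Pron she]] [PP [P about] [NP [NP [Det no] [N sentence]] [PP [P about] [NP [NP [Pron she]] [RelC [Rel that] [VP [V told] [NP [Pron she]]]]]]]]]]]
[S [NP [Pron she]] [VP [V questioned] [NP [NP [Pron she]] [PP [P about] [NP [NP [NP [Det no] [N sentence]] [PP [P about] [NP [Pron she]]]] [RelC [Rel that] [VP [V told] [NP [Pron she]]]]]]]]]
The trees differ in how a recursive rule is bracketed over the same span.

10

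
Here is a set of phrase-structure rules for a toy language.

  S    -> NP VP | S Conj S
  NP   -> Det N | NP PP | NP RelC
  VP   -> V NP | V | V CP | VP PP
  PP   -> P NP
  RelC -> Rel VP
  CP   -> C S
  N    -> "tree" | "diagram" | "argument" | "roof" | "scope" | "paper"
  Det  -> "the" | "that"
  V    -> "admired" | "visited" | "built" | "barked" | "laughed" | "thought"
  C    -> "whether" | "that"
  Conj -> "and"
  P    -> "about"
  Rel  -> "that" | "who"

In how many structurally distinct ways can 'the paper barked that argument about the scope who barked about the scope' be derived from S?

Two of the 10 distinct bracketings:
[S [NP [Det the] [N paper]] [VP [V barked] [NP [NP [Det that] [N argument]] [PP [P about] [NP [NP [NP [Det the] [N scope]] [RelC [Rel who] [VP [V barked]]]] [PP [P about] [NP [Det the] [N scope]]]]]]]]
[S [NP [Det the] [N paper]] [VP [V barked] [NP [NP [Det that] [N argument]] [PP [P about] [NP [NP [Det the] [N scope]] [RelC [Rel who] [VP [VP [V barked]] [PP [P about] [NP [Det the] [N scope]]]]]]]]]]
The difference turns on whether VP → VP PP is used at the relevant span, versus an alternative expansion of VP.

10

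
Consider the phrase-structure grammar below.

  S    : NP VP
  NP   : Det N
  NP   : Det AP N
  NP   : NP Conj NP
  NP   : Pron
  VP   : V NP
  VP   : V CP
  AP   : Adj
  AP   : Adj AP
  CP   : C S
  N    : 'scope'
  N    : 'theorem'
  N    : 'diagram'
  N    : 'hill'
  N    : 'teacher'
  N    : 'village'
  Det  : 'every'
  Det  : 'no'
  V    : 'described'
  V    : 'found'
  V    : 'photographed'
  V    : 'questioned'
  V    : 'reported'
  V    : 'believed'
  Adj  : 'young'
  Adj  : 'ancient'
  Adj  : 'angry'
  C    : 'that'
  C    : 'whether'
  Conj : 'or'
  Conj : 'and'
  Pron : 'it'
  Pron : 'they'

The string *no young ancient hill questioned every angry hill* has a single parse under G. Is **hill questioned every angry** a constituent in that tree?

[S [NP [Det no] [AP [Adj young] [AP [Adj ancient]]] [N hill]] [VP [V questioned] [NP [Det every] [AP [Adj angry]] [N hill]]]]
The smallest constituent containing 'hill questioned every angry' is the S spanning 'no young ancient hill questioned every angry hill'; no single node in the tree dominates exactly the given words.

No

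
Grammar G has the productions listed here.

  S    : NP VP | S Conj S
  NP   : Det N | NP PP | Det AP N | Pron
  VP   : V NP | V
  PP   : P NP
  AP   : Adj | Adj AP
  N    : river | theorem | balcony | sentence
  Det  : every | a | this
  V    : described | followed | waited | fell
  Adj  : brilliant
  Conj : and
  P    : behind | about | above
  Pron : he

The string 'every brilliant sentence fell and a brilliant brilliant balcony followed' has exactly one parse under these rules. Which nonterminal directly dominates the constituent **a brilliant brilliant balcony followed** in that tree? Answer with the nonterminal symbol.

[S [S [NP [Det every] [AP [Adj brilliant]] [N sentence]] [VP [V fell]]] [Conj and] [S [NP [Det a] [AP [Adj brilliant] [AP [Adj brilliant]]] [N balcony]] [VP [V followed]]]]
The span 'a brilliant brilliant balcony followed' is the S node built by S → NP VP.
Its mother is the S built by S → S Conj S.

S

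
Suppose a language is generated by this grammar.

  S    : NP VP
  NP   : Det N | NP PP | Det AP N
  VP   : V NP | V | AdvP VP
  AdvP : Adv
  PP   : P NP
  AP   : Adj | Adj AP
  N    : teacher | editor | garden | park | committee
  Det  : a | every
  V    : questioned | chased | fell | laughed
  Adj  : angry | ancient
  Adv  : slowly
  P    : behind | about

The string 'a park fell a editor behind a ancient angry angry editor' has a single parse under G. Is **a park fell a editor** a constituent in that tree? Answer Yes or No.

[S [NP [Det a] [N park]] [VP [V fell] [NP [NP [Det a] [N editor]] [PP [P behind] [NP [Det a] [AP [Adj ancient] [AP [Adj angry] [AP [Adj angry]]]] [N editor]]]]]]
The smallest constituent containing 'a park fell a editor' is the S spanning 'a park fell a editor behind a ancient angry angry editor'; no single node in the tree dominates exactly the given words.

No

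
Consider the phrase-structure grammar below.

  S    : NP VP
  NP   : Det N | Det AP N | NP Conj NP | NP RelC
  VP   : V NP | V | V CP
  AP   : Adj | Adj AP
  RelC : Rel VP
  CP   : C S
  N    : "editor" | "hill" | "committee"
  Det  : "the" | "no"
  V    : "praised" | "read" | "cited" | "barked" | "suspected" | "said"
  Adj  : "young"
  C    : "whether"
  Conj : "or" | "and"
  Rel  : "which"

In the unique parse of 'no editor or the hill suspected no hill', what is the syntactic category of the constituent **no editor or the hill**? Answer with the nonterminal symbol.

NP

[S [NP [NP [Det no] [N editor]] [Conj or] [NP [Det the] [N hill]]] [VP [V suspected] [NP [Det no] [N hill]]]]
The span 'no editor or the hill' is the NP node built by NP → NP Conj NP.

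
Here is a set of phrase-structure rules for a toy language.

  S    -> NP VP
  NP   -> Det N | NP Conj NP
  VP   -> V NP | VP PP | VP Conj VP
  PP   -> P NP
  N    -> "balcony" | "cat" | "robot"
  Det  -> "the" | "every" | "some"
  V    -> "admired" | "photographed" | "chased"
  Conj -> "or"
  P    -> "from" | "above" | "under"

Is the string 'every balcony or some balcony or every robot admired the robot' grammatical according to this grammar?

S
  NP
    NP
      Det: every
      N: balcony
    Conj: or
    NP
      NP
        Det: some
        N: balcony
      Conj: or
      NP
        Det: every
        N: robot
  VP
    V: admired
    NP
      Det: the
      N: robot
The bracketing above is licensed at every node by one of the given productions, with S at the root.

Grammatical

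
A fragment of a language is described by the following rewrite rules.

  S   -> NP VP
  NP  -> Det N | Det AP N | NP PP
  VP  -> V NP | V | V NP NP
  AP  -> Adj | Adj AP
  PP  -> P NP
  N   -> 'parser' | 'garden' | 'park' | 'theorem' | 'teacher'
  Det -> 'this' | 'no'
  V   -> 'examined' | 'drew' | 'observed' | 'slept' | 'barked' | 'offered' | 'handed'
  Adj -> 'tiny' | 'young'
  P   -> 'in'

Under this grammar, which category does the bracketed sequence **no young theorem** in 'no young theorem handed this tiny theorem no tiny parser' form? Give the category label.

[S [NP [Det no] [AP [Adj young]] [N theorem]] [VP [V handed] [NP [Det this] [AP [Adj tiny]] [N theorem]] [NP [Det no] [AP [Adj tiny]] [N parser]]]]
The span 'no young theorem' is the NP node built by NP → Det AP N.

NP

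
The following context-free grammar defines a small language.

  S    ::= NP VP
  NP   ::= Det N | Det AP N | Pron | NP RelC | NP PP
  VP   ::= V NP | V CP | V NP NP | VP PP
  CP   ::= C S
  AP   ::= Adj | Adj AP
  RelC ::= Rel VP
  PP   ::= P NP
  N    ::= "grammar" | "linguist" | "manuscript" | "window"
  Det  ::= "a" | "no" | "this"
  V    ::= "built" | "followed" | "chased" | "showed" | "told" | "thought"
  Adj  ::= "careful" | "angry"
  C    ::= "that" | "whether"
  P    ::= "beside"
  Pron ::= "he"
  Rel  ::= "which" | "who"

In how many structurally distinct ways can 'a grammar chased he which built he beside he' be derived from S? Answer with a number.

4

Two of the 4 distinct bracketings:
[S [NP [Det a] [N grammar]] [VP [V chased] [NP [NP [Pron he]] [RelC [Rel which] [VP [V built] [NP [NP [Pron he]] [PP [P beside] [NP [Pron he]]]]]]]]]
[S [NP [Det a] [N grammar]] [VP [V chased] [NP [NP [Pron he]] [RelC [Rel which] [VP [VP [V built] [NP [Pron he]]] [PP [P beside] [NP [Pron he]]]]]]]]
The difference turns on whether NP → NP PP is used at the relevant span, versus an alternative expansion of NP.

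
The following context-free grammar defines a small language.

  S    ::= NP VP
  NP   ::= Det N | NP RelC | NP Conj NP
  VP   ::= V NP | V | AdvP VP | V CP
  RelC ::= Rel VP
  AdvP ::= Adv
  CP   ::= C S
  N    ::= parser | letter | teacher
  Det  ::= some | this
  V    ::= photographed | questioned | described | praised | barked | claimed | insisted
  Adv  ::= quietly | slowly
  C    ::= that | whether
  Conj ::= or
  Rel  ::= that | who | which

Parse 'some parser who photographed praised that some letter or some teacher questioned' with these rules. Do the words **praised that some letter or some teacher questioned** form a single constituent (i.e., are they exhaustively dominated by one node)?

[S [NP [NP [Det some] [N parser]] [RelC [Rel who] [VP [V photographed]]]] [VP [V praised] [CP [C that] [S [NP [NP [Det some] [N letter]] [Conj or] [NP [Det some] [N teacher]]] [VP [V questioned]]]]]]
The words 'praised that some letter or some teacher questioned' are exhaustively dominated by a single VP node (built by VP → V CP), so they form a constituent.

Yes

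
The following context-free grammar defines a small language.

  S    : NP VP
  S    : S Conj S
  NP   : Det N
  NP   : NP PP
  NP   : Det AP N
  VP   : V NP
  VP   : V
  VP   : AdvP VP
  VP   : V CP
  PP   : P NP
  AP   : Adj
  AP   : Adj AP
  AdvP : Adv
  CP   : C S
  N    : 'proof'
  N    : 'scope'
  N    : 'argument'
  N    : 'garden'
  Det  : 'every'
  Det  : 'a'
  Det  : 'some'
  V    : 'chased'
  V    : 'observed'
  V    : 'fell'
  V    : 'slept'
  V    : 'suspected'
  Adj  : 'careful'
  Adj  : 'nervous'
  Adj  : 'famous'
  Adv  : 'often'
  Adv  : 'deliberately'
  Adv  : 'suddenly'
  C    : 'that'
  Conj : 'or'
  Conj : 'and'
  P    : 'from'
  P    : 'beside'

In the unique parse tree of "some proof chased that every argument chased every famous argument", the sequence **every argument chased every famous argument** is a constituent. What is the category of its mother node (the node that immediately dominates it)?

S
  NP
    Det: some
    N: proof
  VP
    V: chased
    CP
      C: that
      S
        NP
          Det: every
          N: argument
        VP
          V: chased
          NP
            Det: every
            AP
              Adj: famous
            N: argument
The span 'every argument chased every famous argument' is the S node built by S → NP VP.
Its mother is the CP built by CP → C S.

CP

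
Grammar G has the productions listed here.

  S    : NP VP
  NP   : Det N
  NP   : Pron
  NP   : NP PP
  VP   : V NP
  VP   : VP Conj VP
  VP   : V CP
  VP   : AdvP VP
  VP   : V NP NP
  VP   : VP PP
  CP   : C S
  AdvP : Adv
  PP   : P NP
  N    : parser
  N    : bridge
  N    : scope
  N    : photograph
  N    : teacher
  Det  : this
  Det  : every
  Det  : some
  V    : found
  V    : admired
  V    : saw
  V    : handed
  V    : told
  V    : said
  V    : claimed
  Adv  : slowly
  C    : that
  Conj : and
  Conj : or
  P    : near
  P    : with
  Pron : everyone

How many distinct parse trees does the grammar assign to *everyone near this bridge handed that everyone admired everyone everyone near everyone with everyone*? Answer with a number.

Two of the 9 distinct bracketings:
[S [NP [NP [Pron everyone]] [PP [P near] [NP [Det this] [N bridge]]]] [VP [V handed] [CP [C that] [S [NP [Pron everyone]] [VP [V admired] [NP [Pron everyone]] [NP [NP [Pron everyone]] [PP [P near] [NP [NP [Pron everyone]] [PP [P with] [NP [Pron everyone]]]]]]]]]]]
[S [NP [NP [Pron everyone]] [PP [P near] [NP [Det this] [N bridge]]]] [VP [V handed] [CP [C that] [S [NP [Pron everyone]] [VP [V admired] [NP [Pron everyone]] [NP [NP [NP [Pron everyone]] [PP [P near] [NP [Pron everyone]]]] [PP [P with] [NP [Pron everyone]]]]]]]]]
The trees differ in how a recursive rule is bracketed over the same span.

9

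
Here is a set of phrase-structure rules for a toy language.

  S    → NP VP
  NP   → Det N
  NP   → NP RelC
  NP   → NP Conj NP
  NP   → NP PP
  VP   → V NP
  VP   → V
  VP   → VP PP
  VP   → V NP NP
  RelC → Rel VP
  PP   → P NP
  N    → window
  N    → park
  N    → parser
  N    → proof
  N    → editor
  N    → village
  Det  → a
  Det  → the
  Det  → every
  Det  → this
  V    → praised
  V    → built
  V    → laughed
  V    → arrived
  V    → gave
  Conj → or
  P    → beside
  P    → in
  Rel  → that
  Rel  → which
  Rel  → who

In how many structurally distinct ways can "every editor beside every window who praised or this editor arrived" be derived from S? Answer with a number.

Two of the 3 distinct bracketings:
[S [NP [NP [NP [NP [Det every] [N editor]] [PP [P beside] [NP [Det every] [N window]]]] [RelC [Rel who] [VP [V praised]]]] [Conj or] [NP [Det this] [N editor]]] [VP [V arrived]]]
[S [NP [NP [NP [Det every] [N editor]] [PP [P beside] [NP [NP [Det every] [N window]] [RelC [Rel who] [VP [V praised]]]]]] [Conj or] [NP [Det this] [N editor]]] [VP [V arrived]]]
The trees differ in how a recursive rule is bracketed over the same span.

3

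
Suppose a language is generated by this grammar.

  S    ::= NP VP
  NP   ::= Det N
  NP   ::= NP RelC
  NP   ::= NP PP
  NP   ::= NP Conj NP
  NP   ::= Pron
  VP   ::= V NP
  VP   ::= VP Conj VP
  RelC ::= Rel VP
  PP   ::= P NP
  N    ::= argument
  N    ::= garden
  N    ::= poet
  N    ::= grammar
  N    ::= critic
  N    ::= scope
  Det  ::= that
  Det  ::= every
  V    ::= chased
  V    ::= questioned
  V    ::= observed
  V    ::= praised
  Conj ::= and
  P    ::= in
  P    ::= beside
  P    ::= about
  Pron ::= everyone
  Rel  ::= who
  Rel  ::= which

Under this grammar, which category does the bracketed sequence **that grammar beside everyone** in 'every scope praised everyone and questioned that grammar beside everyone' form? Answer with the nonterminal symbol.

NP

[S [NP [Det every] [N scope]] [VP [VP [V praised] [NP [Pron everyone]]] [Conj and] [VP [V questioned] [NP [NP [Det that] [N grammar]] [PP [P beside] [NP [Pron everyone]]]]]]]
The span 'that grammar beside everyone' is the NP node built by NP → NP PP.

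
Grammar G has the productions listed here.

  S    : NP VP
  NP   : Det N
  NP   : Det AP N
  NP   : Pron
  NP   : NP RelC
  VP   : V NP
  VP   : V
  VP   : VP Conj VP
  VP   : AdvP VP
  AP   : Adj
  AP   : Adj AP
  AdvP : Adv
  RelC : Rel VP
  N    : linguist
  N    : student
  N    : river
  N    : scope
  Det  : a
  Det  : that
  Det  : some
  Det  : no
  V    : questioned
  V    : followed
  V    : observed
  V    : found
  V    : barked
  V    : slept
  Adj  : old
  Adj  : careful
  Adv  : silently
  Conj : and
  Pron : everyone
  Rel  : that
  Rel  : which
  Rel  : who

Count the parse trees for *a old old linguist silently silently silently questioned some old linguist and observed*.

Two of the 4 distinct bracketings:
[S [NP [Det a] [AP [Adj old] [AP [Adj old]]] [N linguist]] [VP [VP [AdvP [Adv silently]] [VP [AdvP [Adv silently]] [VP [AdvP [Adv silently]] [VP [V questioned] [NP [Det some] [AP [Adj old]] [N linguist]]]]]] [Conj and] [VP [V observed]]]]
[S [NP [Det a] [AP [Adj old] [AP [Adj old]]] [N linguist]] [VP [AdvP [Adv silently]] [VP [VP [AdvP [Adv silently]] [VP [AdvP [Adv silently]] [VP [V questioned] [NP [Det some] [AP [Adj old]] [N linguist]]]]] [Conj and] [VP [V observed]]]]]
The trees differ in how a recursive rule is bracketed over the same span.

4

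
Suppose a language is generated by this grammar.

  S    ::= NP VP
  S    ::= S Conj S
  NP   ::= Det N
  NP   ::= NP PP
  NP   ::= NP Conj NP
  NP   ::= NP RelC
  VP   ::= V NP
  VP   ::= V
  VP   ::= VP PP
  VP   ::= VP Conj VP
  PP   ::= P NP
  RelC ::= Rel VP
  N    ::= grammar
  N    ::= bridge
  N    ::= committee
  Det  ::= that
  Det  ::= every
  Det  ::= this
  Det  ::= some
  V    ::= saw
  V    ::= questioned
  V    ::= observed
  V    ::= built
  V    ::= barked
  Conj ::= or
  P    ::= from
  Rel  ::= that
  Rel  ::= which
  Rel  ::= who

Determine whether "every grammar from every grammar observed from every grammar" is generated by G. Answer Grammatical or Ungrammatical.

[S [NP [NP [Det every] [N grammar]] [PP [P from] [NP [Det every] [N grammar]]]] [VP [VP [V observed]] [PP [P from] [NP [Det every] [N grammar]]]]]
The bracketing above is licensed at every node by one of the given productions, with S at the root.

Grammatical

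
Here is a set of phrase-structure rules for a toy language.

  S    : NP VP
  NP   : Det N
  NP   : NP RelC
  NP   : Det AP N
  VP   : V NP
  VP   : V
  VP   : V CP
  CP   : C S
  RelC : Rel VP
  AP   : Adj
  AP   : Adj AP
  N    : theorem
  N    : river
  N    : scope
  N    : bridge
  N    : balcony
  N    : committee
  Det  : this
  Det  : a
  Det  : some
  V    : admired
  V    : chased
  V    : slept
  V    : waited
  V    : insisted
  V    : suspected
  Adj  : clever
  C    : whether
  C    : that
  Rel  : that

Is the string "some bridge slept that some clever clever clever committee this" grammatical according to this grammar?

An N word can never sit immediately before a Det word in any string this grammar generates, so the substring 'committee this' rules out a derivation.

Ungrammatical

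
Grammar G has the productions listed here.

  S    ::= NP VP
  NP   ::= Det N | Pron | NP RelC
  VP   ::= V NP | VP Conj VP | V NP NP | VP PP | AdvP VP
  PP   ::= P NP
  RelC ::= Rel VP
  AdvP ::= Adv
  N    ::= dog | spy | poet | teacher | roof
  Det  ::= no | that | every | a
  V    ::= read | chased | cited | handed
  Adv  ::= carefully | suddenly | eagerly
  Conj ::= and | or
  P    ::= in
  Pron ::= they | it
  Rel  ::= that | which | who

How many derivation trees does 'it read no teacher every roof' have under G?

[S [NP [Pron it]] [VP [V read] [NP [Det no] [N teacher]] [NP [Det every] [N roof]]]]
No rule offers an alternative attachment or grouping for any span, so this is the only derivation.

1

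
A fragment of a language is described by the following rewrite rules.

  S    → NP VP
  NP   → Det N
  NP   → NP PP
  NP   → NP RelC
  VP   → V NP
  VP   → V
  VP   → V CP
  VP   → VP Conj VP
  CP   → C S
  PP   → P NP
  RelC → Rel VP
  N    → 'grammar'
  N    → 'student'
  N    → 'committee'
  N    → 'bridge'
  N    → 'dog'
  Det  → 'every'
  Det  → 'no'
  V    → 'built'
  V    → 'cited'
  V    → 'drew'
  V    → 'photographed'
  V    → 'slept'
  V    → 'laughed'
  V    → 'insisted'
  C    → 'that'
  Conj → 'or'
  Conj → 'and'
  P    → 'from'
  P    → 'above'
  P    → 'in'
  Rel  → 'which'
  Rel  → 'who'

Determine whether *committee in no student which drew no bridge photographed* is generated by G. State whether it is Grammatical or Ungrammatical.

Ungrammatical

For S → NP VP, no prefix of the string parses as an NP.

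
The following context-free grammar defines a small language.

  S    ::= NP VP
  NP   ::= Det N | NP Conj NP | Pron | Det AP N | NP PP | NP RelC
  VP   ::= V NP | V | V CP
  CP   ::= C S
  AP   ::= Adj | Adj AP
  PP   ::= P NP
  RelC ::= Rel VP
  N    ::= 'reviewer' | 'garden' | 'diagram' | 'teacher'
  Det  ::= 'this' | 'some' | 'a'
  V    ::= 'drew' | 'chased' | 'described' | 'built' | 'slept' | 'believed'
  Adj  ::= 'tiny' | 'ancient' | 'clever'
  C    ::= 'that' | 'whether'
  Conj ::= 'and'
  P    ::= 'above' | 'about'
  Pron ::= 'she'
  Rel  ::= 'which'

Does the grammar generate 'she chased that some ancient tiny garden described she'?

Grammatical

[S [NP [Pron she]] [VP [V chased] [CP [C that] [S [NP [Det some] [AP [Adj ancient] [AP [Adj tiny]]] [N garden]] [VP [V described] [NP [Pron she]]]]]]]
Every word is introduced by a lexical rule and the phrasal rules combine the resulting categories into a single S.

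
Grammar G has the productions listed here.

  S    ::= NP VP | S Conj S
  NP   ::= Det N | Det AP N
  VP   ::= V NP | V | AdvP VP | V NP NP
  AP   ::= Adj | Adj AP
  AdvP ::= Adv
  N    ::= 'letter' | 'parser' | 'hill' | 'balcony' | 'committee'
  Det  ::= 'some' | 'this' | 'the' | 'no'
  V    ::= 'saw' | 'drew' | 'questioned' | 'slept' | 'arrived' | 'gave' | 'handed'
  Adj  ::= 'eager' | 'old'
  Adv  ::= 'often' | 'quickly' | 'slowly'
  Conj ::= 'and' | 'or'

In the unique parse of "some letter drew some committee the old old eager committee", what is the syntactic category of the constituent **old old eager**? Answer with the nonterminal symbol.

S
  NP
    Det: some
    N: letter
  VP
    V: drew
    NP
      Det: some
      N: committee
    NP
      Det: the
      AP
        Adj: old
        AP
          Adj: old
          AP
            Adj: eager
      N: committee
The span 'old old eager' is the AP node built by AP → Adj AP.

AP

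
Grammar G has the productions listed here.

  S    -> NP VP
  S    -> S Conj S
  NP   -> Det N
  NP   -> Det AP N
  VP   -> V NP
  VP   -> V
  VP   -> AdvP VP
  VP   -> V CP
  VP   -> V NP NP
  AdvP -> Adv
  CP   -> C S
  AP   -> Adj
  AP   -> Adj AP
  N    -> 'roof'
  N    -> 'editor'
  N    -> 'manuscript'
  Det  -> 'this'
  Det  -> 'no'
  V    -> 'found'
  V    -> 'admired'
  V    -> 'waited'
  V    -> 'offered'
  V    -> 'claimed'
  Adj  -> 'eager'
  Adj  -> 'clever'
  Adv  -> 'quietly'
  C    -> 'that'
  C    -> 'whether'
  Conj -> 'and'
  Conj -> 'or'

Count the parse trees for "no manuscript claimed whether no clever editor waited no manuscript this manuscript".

1

[S [NP [Det no] [N manuscript]] [VP [V claimed] [CP [C whether] [S [NP [Det no] [AP [Adj clever]] [N editor]] [VP [V waited] [NP [Det no] [N manuscript]] [NP [Det this] [N manuscript]]]]]]]
No rule offers an alternative attachment or grouping for any span, so this is the only derivation.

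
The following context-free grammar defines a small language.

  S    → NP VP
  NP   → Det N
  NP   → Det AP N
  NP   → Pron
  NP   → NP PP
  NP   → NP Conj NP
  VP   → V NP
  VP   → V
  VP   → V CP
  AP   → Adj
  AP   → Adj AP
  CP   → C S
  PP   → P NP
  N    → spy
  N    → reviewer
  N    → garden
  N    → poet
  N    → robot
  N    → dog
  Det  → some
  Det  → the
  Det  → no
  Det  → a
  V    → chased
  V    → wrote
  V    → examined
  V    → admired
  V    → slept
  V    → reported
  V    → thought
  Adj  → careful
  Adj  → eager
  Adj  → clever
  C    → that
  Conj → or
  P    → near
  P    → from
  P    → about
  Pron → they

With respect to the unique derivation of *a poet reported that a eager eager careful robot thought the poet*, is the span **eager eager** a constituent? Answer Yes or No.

No

[S [NP [Det a] [N poet]] [VP [V reported] [CP [C that] [S [NP [Det a] [AP [Adj eager] [AP [Adj eager] [AP [Adj careful]]]] [N robot]] [VP [V thought] [NP [Det the] [N poet]]]]]]]
The smallest constituent containing 'eager eager' is the AP spanning 'eager eager careful'; no single node in the tree dominates exactly the given words.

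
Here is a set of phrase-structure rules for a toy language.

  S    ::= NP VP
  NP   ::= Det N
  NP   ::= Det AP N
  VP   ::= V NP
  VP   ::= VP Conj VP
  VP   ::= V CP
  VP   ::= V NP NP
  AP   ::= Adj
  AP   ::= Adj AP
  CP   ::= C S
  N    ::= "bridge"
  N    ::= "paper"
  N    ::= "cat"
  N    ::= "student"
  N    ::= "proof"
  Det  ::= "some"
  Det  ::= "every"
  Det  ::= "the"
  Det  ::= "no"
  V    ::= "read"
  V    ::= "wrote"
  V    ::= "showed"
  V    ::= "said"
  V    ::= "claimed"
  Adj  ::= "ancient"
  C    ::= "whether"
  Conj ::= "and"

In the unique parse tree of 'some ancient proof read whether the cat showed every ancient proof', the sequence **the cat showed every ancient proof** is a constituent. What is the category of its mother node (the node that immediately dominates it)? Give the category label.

[S [NP [Det some] [AP [Adj ancient]] [N proof]] [VP [V read] [CP [C whether] [S [NP [Det the] [N cat]] [VP [V showed] [NP [Det every] [AP [Adj ancient]] [N proof]]]]]]]
The span 'the cat showed every ancient proof' is the S node built by S → NP VP.
Its mother is the CP built by CP → C S.

CP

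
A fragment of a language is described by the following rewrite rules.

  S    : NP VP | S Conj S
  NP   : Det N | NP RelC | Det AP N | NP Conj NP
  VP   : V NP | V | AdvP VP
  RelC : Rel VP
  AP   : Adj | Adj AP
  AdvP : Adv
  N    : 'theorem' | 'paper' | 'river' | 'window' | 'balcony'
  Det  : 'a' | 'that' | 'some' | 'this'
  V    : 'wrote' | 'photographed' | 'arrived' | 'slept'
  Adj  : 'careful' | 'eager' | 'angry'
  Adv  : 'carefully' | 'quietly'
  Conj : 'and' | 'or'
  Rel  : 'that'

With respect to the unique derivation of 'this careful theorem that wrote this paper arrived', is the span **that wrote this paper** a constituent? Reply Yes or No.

[S [NP [NP [Det this] [AP [Adj careful]] [N theorem]] [RelC [Rel that] [VP [V wrote] [NP [Det this] [N paper]]]]] [VP [V arrived]]]
The words 'that wrote this paper' are exhaustively dominated by a single RelC node (built by RelC → Rel VP), so they form a constituent.

Yes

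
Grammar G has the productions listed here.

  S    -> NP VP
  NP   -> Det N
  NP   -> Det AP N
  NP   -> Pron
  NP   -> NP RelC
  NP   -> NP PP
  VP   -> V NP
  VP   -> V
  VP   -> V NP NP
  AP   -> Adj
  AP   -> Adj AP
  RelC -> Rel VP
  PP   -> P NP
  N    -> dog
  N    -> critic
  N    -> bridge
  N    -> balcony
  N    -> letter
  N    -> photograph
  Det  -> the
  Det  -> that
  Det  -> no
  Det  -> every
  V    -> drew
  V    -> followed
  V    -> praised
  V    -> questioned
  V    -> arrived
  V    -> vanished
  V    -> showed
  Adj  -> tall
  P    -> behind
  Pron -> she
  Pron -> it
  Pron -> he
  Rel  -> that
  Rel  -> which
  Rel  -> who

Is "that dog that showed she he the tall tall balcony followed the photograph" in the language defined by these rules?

For S → NP VP, every NP-prefix leaves a non-VP remainder: after 'that dog' the remainder is not a VP; after 'that dog that showed' the remainder is not a VP; after 'that dog that showed she' the remainder is not a VP (and 1 more).

Ungrammatical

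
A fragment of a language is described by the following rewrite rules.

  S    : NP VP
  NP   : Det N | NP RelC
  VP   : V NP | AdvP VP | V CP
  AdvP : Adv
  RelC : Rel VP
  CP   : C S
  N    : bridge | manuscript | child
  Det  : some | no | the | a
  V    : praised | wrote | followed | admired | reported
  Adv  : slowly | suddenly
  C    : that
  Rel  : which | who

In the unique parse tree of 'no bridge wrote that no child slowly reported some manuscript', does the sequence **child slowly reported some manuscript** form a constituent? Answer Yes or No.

No

[S [NP [Det no] [N bridge]] [VP [V wrote] [CP [C that] [S [NP [Det no] [N child]] [VP [AdvP [Adv slowly]] [VP [V reported] [NP [Det some] [N manuscript]]]]]]]]
The smallest constituent containing 'child slowly reported some manuscript' is the S spanning 'no child slowly reported some manuscript'; no single node in the tree dominates exactly the given words.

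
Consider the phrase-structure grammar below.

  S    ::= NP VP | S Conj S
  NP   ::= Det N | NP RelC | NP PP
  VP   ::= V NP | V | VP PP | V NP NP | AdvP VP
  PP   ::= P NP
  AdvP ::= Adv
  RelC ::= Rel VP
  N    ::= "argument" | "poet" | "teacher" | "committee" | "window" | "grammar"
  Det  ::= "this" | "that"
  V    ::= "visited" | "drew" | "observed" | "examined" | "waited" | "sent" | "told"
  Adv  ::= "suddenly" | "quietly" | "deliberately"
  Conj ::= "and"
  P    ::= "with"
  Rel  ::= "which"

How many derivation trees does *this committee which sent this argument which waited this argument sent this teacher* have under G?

3

Two of the 3 distinct bracketings:
[S [NP [NP [Det this] [N committee]] [RelC [Rel which] [VP [V sent] [NP [NP [Det this] [N argument]] [RelC [Rel which] [VP [V waited] [NP [Det this] [N argument]]]]]]]] [VP [V sent] [NP [Det this] [N teacher]]]]
[S [NP [NP [Det this] [N committee]] [RelC [Rel which] [VP [V sent] [NP [NP [Det this] [N argument]] [RelC [Rel which] [VP [V waited]]]] [NP [Det this] [N argument]]]]] [VP [V sent] [NP [Det this] [N teacher]]]]
The difference turns on whether VP → V is used at the relevant span, versus an alternative expansion of VP.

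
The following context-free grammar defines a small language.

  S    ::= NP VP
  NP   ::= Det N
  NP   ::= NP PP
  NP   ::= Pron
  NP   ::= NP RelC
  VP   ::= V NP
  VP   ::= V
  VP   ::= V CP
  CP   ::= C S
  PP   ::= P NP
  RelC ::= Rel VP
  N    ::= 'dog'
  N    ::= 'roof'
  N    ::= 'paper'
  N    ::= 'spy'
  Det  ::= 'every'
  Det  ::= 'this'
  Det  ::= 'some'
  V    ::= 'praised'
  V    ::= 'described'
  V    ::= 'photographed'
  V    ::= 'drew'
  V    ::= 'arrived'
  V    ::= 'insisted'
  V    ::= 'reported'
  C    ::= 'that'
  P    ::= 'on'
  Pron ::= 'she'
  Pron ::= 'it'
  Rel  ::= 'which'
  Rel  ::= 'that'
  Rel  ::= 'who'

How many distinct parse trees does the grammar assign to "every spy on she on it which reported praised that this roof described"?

5

Two of the 5 distinct bracketings:
[S [NP [NP [Det every] [N spy]] [PP [P on] [NP [NP [Pron she]] [PP [P on] [NP [NP [Pron it]] [RelC [Rel which] [VP [V reported]]]]]]]] [VP [V praised] [CP [C that] [S [NP [Det this] [N roof]] [VP [V described]]]]]]
[S [NP [NP [Det every] [N spy]] [PP [P on] [NP [NP [NP [Pron she]] [PP [P on] [NP [Pron it]]]] [RelC [Rel which] [VP [V reported]]]]]] [VP [V praised] [CP [C that] [S [NP [Det this] [N roof]] [VP [V described]]]]]]
The trees differ in how a recursive rule is bracketed over the same span.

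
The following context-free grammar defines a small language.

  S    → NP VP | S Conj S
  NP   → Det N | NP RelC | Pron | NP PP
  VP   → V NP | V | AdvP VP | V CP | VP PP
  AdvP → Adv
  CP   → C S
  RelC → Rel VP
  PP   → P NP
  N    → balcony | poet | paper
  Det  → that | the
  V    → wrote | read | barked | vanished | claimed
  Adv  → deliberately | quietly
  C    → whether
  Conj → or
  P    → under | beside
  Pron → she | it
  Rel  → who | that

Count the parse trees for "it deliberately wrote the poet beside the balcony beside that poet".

Two of the 9 distinct bracketings:
[S [NP [Pron it]] [VP [AdvP [Adv deliberately]] [VP [V wrote] [NP [NP [Det the] [N poet]] [PP [P beside] [NP [NP [Det the] [N balcony]] [PP [P beside] [NP [Det that] [N poet]]]]]]]]]
[S [NP [Pron it]] [VP [AdvP [Adv deliberately]] [VP [V wrote] [NP [NP [NP [Det the] [N poet]] [PP [P beside] [NP [Det the] [N balcony]]]] [PP [P beside] [NP [Det that] [N poet]]]]]]]
The trees differ in how a recursive rule is bracketed over the same span.

9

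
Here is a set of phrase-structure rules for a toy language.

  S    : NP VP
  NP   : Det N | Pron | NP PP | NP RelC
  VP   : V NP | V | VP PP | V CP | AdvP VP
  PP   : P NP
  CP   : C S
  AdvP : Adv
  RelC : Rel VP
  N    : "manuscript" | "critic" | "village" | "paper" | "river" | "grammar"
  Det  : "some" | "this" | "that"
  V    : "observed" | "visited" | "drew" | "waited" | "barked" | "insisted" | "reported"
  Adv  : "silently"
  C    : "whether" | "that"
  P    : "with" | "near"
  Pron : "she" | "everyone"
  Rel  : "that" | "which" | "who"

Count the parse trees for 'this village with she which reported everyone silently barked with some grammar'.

4

Two of the 4 distinct bracketings:
[S [NP [NP [Det this] [N village]] [PP [P with] [NP [NP [Pron she]] [RelC [Rel which] [VP [V reported] [NP [Pron everyone]]]]]]] [VP [VP [AdvP [Adv silently]] [VP [V barked]]] [PP [P with] [NP [Det some] [N grammar]]]]]
[S [NP [NP [Det this] [N village]] [PP [P with] [NP [NP [Pron she]] [RelC [Rel which] [VP [V reported] [NP [Pron everyone]]]]]]] [VP [AdvP [Adv silently]] [VP [VP [V barked]] [PP [P with] [NP [Det some] [N grammar]]]]]]
The trees differ in how a recursive rule is bracketed over the same span.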